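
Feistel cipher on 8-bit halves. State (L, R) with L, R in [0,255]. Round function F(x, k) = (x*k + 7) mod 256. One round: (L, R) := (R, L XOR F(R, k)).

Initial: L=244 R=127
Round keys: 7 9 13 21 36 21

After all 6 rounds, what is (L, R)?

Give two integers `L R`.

Round 1 (k=7): L=127 R=116
Round 2 (k=9): L=116 R=100
Round 3 (k=13): L=100 R=111
Round 4 (k=21): L=111 R=70
Round 5 (k=36): L=70 R=176
Round 6 (k=21): L=176 R=49

Answer: 176 49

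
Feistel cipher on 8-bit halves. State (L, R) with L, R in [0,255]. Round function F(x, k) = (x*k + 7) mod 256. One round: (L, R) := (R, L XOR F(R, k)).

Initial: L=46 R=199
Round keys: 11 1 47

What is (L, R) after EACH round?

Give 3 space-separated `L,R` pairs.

Round 1 (k=11): L=199 R=186
Round 2 (k=1): L=186 R=6
Round 3 (k=47): L=6 R=155

Answer: 199,186 186,6 6,155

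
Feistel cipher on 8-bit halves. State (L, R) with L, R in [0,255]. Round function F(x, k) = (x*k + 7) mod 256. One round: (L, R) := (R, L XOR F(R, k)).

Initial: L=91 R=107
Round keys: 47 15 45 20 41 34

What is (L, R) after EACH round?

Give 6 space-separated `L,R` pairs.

Round 1 (k=47): L=107 R=247
Round 2 (k=15): L=247 R=235
Round 3 (k=45): L=235 R=161
Round 4 (k=20): L=161 R=112
Round 5 (k=41): L=112 R=86
Round 6 (k=34): L=86 R=3

Answer: 107,247 247,235 235,161 161,112 112,86 86,3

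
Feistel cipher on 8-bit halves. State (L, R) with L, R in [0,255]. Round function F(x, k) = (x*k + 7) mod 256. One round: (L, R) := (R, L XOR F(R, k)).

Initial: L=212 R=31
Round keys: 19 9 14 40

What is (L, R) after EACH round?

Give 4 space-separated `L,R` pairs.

Answer: 31,128 128,152 152,215 215,7

Derivation:
Round 1 (k=19): L=31 R=128
Round 2 (k=9): L=128 R=152
Round 3 (k=14): L=152 R=215
Round 4 (k=40): L=215 R=7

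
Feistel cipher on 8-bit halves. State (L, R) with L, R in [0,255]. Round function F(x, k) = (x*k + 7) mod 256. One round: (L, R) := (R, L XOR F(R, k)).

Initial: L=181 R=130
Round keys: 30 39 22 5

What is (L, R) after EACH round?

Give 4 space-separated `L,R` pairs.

Round 1 (k=30): L=130 R=246
Round 2 (k=39): L=246 R=3
Round 3 (k=22): L=3 R=191
Round 4 (k=5): L=191 R=193

Answer: 130,246 246,3 3,191 191,193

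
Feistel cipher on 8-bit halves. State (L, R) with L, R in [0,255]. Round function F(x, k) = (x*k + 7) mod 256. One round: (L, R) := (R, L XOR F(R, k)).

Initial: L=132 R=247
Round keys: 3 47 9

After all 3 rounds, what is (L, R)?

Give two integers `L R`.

Answer: 232 71

Derivation:
Round 1 (k=3): L=247 R=104
Round 2 (k=47): L=104 R=232
Round 3 (k=9): L=232 R=71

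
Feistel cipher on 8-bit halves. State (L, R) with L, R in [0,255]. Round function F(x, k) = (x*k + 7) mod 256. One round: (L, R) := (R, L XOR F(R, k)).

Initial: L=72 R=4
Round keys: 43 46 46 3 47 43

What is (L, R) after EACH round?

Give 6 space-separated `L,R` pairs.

Answer: 4,251 251,37 37,86 86,44 44,77 77,218

Derivation:
Round 1 (k=43): L=4 R=251
Round 2 (k=46): L=251 R=37
Round 3 (k=46): L=37 R=86
Round 4 (k=3): L=86 R=44
Round 5 (k=47): L=44 R=77
Round 6 (k=43): L=77 R=218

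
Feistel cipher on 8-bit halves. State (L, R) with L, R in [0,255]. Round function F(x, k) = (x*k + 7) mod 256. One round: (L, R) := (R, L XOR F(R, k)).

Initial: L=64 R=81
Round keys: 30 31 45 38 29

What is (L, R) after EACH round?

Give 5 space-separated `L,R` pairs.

Round 1 (k=30): L=81 R=197
Round 2 (k=31): L=197 R=179
Round 3 (k=45): L=179 R=187
Round 4 (k=38): L=187 R=122
Round 5 (k=29): L=122 R=98

Answer: 81,197 197,179 179,187 187,122 122,98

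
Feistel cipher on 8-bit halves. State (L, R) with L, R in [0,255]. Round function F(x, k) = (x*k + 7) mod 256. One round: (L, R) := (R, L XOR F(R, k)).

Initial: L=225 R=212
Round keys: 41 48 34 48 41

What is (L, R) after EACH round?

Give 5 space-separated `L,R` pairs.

Answer: 212,26 26,51 51,215 215,100 100,220

Derivation:
Round 1 (k=41): L=212 R=26
Round 2 (k=48): L=26 R=51
Round 3 (k=34): L=51 R=215
Round 4 (k=48): L=215 R=100
Round 5 (k=41): L=100 R=220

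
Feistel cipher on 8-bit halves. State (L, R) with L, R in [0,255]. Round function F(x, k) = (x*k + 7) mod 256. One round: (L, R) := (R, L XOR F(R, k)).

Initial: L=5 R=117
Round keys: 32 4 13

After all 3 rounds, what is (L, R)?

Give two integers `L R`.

Answer: 250 27

Derivation:
Round 1 (k=32): L=117 R=162
Round 2 (k=4): L=162 R=250
Round 3 (k=13): L=250 R=27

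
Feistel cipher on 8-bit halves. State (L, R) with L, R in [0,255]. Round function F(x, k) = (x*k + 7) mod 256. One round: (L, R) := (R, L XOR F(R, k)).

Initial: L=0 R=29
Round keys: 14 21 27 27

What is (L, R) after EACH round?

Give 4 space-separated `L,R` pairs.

Round 1 (k=14): L=29 R=157
Round 2 (k=21): L=157 R=245
Round 3 (k=27): L=245 R=67
Round 4 (k=27): L=67 R=237

Answer: 29,157 157,245 245,67 67,237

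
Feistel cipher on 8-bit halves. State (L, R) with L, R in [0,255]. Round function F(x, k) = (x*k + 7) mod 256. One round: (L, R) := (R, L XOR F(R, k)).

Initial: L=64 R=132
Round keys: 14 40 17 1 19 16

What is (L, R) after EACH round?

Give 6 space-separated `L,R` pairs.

Round 1 (k=14): L=132 R=127
Round 2 (k=40): L=127 R=91
Round 3 (k=17): L=91 R=109
Round 4 (k=1): L=109 R=47
Round 5 (k=19): L=47 R=233
Round 6 (k=16): L=233 R=184

Answer: 132,127 127,91 91,109 109,47 47,233 233,184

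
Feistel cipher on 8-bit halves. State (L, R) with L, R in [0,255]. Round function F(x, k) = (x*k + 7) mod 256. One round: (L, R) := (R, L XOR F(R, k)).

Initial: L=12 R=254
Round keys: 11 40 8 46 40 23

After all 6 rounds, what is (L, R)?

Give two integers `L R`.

Answer: 165 40

Derivation:
Round 1 (k=11): L=254 R=253
Round 2 (k=40): L=253 R=113
Round 3 (k=8): L=113 R=114
Round 4 (k=46): L=114 R=242
Round 5 (k=40): L=242 R=165
Round 6 (k=23): L=165 R=40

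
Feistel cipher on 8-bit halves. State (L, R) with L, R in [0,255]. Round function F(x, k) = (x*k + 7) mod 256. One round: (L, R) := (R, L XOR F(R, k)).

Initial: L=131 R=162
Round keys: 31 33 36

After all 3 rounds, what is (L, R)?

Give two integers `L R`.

Answer: 79 5

Derivation:
Round 1 (k=31): L=162 R=38
Round 2 (k=33): L=38 R=79
Round 3 (k=36): L=79 R=5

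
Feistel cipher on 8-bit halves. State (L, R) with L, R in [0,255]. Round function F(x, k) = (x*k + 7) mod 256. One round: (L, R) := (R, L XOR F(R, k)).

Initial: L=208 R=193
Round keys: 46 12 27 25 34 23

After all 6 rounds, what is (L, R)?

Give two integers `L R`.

Answer: 185 59

Derivation:
Round 1 (k=46): L=193 R=101
Round 2 (k=12): L=101 R=2
Round 3 (k=27): L=2 R=88
Round 4 (k=25): L=88 R=157
Round 5 (k=34): L=157 R=185
Round 6 (k=23): L=185 R=59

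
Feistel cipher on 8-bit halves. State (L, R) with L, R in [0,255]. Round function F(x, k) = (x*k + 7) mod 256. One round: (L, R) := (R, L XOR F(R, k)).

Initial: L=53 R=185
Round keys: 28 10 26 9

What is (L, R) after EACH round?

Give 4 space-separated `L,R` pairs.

Answer: 185,118 118,26 26,221 221,214

Derivation:
Round 1 (k=28): L=185 R=118
Round 2 (k=10): L=118 R=26
Round 3 (k=26): L=26 R=221
Round 4 (k=9): L=221 R=214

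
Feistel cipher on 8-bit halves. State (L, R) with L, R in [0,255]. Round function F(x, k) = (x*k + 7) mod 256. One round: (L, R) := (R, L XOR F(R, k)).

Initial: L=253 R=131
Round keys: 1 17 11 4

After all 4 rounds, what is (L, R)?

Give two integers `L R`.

Round 1 (k=1): L=131 R=119
Round 2 (k=17): L=119 R=109
Round 3 (k=11): L=109 R=193
Round 4 (k=4): L=193 R=102

Answer: 193 102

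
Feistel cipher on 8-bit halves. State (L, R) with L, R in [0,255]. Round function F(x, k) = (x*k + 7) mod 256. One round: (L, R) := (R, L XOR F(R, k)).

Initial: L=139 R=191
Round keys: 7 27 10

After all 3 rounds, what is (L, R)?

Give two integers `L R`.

Round 1 (k=7): L=191 R=203
Round 2 (k=27): L=203 R=207
Round 3 (k=10): L=207 R=214

Answer: 207 214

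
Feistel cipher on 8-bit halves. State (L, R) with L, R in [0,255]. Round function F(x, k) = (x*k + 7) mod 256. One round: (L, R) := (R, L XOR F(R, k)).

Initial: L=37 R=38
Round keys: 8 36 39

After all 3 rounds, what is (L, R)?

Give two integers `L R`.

Round 1 (k=8): L=38 R=18
Round 2 (k=36): L=18 R=169
Round 3 (k=39): L=169 R=212

Answer: 169 212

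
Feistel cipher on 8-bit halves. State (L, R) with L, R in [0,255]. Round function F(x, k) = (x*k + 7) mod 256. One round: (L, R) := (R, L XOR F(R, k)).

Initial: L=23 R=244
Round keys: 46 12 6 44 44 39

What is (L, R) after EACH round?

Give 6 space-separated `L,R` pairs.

Answer: 244,200 200,147 147,177 177,224 224,54 54,161

Derivation:
Round 1 (k=46): L=244 R=200
Round 2 (k=12): L=200 R=147
Round 3 (k=6): L=147 R=177
Round 4 (k=44): L=177 R=224
Round 5 (k=44): L=224 R=54
Round 6 (k=39): L=54 R=161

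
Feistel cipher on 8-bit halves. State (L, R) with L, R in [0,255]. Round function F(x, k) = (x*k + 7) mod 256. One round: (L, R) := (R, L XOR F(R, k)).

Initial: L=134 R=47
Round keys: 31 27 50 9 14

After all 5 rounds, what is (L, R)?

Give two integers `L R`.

Round 1 (k=31): L=47 R=62
Round 2 (k=27): L=62 R=190
Round 3 (k=50): L=190 R=29
Round 4 (k=9): L=29 R=178
Round 5 (k=14): L=178 R=222

Answer: 178 222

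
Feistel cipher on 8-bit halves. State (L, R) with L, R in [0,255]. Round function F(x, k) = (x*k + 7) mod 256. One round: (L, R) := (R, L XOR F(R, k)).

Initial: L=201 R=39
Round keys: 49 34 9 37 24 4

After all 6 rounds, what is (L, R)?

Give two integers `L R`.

Round 1 (k=49): L=39 R=183
Round 2 (k=34): L=183 R=114
Round 3 (k=9): L=114 R=190
Round 4 (k=37): L=190 R=15
Round 5 (k=24): L=15 R=209
Round 6 (k=4): L=209 R=68

Answer: 209 68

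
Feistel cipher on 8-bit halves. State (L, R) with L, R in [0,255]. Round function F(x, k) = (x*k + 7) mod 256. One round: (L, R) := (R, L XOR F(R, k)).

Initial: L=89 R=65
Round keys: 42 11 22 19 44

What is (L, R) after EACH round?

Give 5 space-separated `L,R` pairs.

Answer: 65,232 232,190 190,179 179,238 238,92

Derivation:
Round 1 (k=42): L=65 R=232
Round 2 (k=11): L=232 R=190
Round 3 (k=22): L=190 R=179
Round 4 (k=19): L=179 R=238
Round 5 (k=44): L=238 R=92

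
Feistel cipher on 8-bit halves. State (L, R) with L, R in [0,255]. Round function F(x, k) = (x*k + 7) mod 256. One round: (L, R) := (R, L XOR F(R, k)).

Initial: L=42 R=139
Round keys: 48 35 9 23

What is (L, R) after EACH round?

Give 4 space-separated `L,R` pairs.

Answer: 139,61 61,213 213,185 185,115

Derivation:
Round 1 (k=48): L=139 R=61
Round 2 (k=35): L=61 R=213
Round 3 (k=9): L=213 R=185
Round 4 (k=23): L=185 R=115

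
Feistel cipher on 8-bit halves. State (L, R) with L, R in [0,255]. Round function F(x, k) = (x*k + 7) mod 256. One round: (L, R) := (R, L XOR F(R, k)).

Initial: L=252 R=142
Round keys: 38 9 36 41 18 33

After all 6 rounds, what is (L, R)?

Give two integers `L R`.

Round 1 (k=38): L=142 R=231
Round 2 (k=9): L=231 R=168
Round 3 (k=36): L=168 R=64
Round 4 (k=41): L=64 R=239
Round 5 (k=18): L=239 R=149
Round 6 (k=33): L=149 R=211

Answer: 149 211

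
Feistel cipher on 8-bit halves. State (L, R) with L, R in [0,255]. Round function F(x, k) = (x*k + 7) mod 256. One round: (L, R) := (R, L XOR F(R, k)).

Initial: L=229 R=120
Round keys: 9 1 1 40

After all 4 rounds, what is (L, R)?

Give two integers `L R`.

Answer: 122 142

Derivation:
Round 1 (k=9): L=120 R=218
Round 2 (k=1): L=218 R=153
Round 3 (k=1): L=153 R=122
Round 4 (k=40): L=122 R=142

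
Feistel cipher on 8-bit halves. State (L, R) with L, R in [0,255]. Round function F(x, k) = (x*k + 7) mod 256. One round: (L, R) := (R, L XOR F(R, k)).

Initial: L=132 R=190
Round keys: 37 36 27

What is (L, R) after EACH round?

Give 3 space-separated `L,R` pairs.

Round 1 (k=37): L=190 R=249
Round 2 (k=36): L=249 R=181
Round 3 (k=27): L=181 R=231

Answer: 190,249 249,181 181,231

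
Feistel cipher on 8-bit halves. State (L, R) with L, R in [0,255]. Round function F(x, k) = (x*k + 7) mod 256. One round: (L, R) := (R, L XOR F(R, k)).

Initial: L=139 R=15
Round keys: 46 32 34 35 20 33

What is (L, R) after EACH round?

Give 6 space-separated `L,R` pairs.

Round 1 (k=46): L=15 R=50
Round 2 (k=32): L=50 R=72
Round 3 (k=34): L=72 R=165
Round 4 (k=35): L=165 R=222
Round 5 (k=20): L=222 R=250
Round 6 (k=33): L=250 R=159

Answer: 15,50 50,72 72,165 165,222 222,250 250,159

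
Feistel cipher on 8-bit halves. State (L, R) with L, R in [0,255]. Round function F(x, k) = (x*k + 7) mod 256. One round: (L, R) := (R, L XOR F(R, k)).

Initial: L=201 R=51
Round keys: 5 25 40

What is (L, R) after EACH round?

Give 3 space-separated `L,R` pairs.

Answer: 51,207 207,13 13,192

Derivation:
Round 1 (k=5): L=51 R=207
Round 2 (k=25): L=207 R=13
Round 3 (k=40): L=13 R=192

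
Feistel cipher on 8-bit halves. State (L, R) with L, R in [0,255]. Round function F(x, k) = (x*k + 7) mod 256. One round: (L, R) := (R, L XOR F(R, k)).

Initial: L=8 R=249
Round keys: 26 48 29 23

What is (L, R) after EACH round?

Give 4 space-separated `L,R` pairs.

Round 1 (k=26): L=249 R=89
Round 2 (k=48): L=89 R=78
Round 3 (k=29): L=78 R=132
Round 4 (k=23): L=132 R=173

Answer: 249,89 89,78 78,132 132,173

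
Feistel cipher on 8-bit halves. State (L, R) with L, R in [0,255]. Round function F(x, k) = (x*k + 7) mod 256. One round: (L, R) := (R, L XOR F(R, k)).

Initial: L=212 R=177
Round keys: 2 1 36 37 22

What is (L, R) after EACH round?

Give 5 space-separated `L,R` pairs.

Answer: 177,189 189,117 117,198 198,208 208,33

Derivation:
Round 1 (k=2): L=177 R=189
Round 2 (k=1): L=189 R=117
Round 3 (k=36): L=117 R=198
Round 4 (k=37): L=198 R=208
Round 5 (k=22): L=208 R=33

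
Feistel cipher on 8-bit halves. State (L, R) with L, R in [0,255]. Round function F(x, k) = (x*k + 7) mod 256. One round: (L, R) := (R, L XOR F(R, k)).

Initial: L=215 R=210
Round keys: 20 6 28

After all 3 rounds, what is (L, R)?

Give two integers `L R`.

Round 1 (k=20): L=210 R=184
Round 2 (k=6): L=184 R=133
Round 3 (k=28): L=133 R=43

Answer: 133 43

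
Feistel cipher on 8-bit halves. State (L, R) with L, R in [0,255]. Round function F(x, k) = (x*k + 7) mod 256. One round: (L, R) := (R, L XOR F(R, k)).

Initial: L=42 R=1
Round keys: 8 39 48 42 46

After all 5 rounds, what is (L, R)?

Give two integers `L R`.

Answer: 144 213

Derivation:
Round 1 (k=8): L=1 R=37
Round 2 (k=39): L=37 R=171
Round 3 (k=48): L=171 R=50
Round 4 (k=42): L=50 R=144
Round 5 (k=46): L=144 R=213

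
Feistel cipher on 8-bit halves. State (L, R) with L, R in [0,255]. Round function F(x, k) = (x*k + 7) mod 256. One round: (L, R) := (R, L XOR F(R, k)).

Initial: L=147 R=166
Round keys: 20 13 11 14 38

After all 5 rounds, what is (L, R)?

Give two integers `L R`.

Round 1 (k=20): L=166 R=108
Round 2 (k=13): L=108 R=37
Round 3 (k=11): L=37 R=242
Round 4 (k=14): L=242 R=102
Round 5 (k=38): L=102 R=217

Answer: 102 217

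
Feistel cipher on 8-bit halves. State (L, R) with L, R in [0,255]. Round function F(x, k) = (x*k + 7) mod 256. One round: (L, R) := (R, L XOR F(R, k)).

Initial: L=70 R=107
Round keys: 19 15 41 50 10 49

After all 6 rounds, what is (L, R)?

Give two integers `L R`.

Round 1 (k=19): L=107 R=190
Round 2 (k=15): L=190 R=66
Round 3 (k=41): L=66 R=39
Round 4 (k=50): L=39 R=231
Round 5 (k=10): L=231 R=42
Round 6 (k=49): L=42 R=246

Answer: 42 246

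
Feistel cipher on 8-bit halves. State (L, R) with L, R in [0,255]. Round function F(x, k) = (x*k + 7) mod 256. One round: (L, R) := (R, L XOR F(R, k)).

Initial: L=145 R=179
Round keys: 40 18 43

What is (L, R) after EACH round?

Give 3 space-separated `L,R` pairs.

Answer: 179,110 110,112 112,185

Derivation:
Round 1 (k=40): L=179 R=110
Round 2 (k=18): L=110 R=112
Round 3 (k=43): L=112 R=185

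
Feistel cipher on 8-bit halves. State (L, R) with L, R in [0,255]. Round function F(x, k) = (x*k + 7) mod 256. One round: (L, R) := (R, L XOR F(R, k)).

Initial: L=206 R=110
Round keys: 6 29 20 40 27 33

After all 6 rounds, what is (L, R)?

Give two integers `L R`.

Answer: 184 238

Derivation:
Round 1 (k=6): L=110 R=85
Round 2 (k=29): L=85 R=198
Round 3 (k=20): L=198 R=42
Round 4 (k=40): L=42 R=81
Round 5 (k=27): L=81 R=184
Round 6 (k=33): L=184 R=238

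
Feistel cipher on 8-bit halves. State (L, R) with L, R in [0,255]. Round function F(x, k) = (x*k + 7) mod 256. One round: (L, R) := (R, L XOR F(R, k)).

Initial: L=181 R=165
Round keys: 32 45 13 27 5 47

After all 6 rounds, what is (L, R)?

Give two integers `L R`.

Answer: 36 29

Derivation:
Round 1 (k=32): L=165 R=18
Round 2 (k=45): L=18 R=148
Round 3 (k=13): L=148 R=153
Round 4 (k=27): L=153 R=190
Round 5 (k=5): L=190 R=36
Round 6 (k=47): L=36 R=29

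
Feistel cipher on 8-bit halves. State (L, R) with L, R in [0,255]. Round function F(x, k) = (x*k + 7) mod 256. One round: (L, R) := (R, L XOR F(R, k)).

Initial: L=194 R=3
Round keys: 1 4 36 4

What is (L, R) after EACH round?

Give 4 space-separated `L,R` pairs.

Answer: 3,200 200,36 36,223 223,167

Derivation:
Round 1 (k=1): L=3 R=200
Round 2 (k=4): L=200 R=36
Round 3 (k=36): L=36 R=223
Round 4 (k=4): L=223 R=167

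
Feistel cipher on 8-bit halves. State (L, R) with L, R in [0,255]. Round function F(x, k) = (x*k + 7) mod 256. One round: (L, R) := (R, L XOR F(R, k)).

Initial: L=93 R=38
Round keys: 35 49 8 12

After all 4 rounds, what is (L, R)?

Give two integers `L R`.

Answer: 11 134

Derivation:
Round 1 (k=35): L=38 R=100
Round 2 (k=49): L=100 R=13
Round 3 (k=8): L=13 R=11
Round 4 (k=12): L=11 R=134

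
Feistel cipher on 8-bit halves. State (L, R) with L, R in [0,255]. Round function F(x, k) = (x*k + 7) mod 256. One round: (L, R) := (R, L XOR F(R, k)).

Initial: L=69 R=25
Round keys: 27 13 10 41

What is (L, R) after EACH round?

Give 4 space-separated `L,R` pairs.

Round 1 (k=27): L=25 R=239
Round 2 (k=13): L=239 R=51
Round 3 (k=10): L=51 R=234
Round 4 (k=41): L=234 R=178

Answer: 25,239 239,51 51,234 234,178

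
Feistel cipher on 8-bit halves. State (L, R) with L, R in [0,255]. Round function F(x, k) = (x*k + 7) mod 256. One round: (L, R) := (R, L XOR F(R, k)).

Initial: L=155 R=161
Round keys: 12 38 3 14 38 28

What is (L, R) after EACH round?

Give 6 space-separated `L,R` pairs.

Answer: 161,8 8,150 150,193 193,3 3,184 184,36

Derivation:
Round 1 (k=12): L=161 R=8
Round 2 (k=38): L=8 R=150
Round 3 (k=3): L=150 R=193
Round 4 (k=14): L=193 R=3
Round 5 (k=38): L=3 R=184
Round 6 (k=28): L=184 R=36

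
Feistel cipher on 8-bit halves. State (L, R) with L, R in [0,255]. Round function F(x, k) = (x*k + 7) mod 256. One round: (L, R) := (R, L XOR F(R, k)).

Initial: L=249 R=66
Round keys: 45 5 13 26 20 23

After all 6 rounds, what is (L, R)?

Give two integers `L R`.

Answer: 119 242

Derivation:
Round 1 (k=45): L=66 R=88
Round 2 (k=5): L=88 R=253
Round 3 (k=13): L=253 R=184
Round 4 (k=26): L=184 R=74
Round 5 (k=20): L=74 R=119
Round 6 (k=23): L=119 R=242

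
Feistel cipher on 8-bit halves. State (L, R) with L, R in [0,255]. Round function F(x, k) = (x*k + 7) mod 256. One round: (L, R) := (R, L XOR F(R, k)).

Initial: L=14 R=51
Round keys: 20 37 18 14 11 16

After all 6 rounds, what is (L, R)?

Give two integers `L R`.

Round 1 (k=20): L=51 R=13
Round 2 (k=37): L=13 R=219
Round 3 (k=18): L=219 R=96
Round 4 (k=14): L=96 R=156
Round 5 (k=11): L=156 R=219
Round 6 (k=16): L=219 R=43

Answer: 219 43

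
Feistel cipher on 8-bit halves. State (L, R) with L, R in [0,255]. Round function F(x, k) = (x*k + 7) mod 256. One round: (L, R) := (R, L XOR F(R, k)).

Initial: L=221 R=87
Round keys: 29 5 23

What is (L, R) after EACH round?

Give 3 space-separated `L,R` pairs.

Answer: 87,63 63,21 21,213

Derivation:
Round 1 (k=29): L=87 R=63
Round 2 (k=5): L=63 R=21
Round 3 (k=23): L=21 R=213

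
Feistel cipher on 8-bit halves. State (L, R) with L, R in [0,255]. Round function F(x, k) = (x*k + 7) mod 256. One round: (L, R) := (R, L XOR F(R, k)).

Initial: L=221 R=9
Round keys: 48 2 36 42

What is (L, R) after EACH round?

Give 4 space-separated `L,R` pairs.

Round 1 (k=48): L=9 R=106
Round 2 (k=2): L=106 R=210
Round 3 (k=36): L=210 R=229
Round 4 (k=42): L=229 R=75

Answer: 9,106 106,210 210,229 229,75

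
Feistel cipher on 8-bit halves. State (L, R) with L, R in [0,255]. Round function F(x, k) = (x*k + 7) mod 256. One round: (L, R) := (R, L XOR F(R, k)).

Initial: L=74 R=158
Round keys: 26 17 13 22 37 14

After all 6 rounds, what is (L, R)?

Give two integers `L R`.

Round 1 (k=26): L=158 R=89
Round 2 (k=17): L=89 R=110
Round 3 (k=13): L=110 R=196
Round 4 (k=22): L=196 R=177
Round 5 (k=37): L=177 R=88
Round 6 (k=14): L=88 R=102

Answer: 88 102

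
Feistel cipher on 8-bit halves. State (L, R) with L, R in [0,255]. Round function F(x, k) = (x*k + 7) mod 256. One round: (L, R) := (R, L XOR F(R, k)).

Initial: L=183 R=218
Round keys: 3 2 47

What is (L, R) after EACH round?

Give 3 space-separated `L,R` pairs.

Round 1 (k=3): L=218 R=34
Round 2 (k=2): L=34 R=145
Round 3 (k=47): L=145 R=132

Answer: 218,34 34,145 145,132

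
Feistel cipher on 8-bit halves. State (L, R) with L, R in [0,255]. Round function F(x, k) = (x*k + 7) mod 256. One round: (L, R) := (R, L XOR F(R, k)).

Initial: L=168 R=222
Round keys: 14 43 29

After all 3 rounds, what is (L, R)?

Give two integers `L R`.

Round 1 (k=14): L=222 R=131
Round 2 (k=43): L=131 R=214
Round 3 (k=29): L=214 R=198

Answer: 214 198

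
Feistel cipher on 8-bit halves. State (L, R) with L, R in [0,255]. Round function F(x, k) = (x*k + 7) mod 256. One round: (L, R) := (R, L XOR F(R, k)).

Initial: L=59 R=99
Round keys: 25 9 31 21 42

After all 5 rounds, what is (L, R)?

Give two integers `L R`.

Answer: 171 48

Derivation:
Round 1 (k=25): L=99 R=137
Round 2 (k=9): L=137 R=187
Round 3 (k=31): L=187 R=37
Round 4 (k=21): L=37 R=171
Round 5 (k=42): L=171 R=48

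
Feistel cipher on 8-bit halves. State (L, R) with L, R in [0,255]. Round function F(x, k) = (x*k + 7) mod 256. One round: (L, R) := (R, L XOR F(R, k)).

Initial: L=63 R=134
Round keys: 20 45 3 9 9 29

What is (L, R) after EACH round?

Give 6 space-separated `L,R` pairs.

Answer: 134,64 64,193 193,10 10,160 160,173 173,0

Derivation:
Round 1 (k=20): L=134 R=64
Round 2 (k=45): L=64 R=193
Round 3 (k=3): L=193 R=10
Round 4 (k=9): L=10 R=160
Round 5 (k=9): L=160 R=173
Round 6 (k=29): L=173 R=0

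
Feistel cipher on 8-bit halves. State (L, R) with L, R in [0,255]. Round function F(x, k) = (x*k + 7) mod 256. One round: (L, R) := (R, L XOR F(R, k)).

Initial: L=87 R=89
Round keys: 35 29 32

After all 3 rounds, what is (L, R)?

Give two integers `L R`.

Round 1 (k=35): L=89 R=101
Round 2 (k=29): L=101 R=33
Round 3 (k=32): L=33 R=66

Answer: 33 66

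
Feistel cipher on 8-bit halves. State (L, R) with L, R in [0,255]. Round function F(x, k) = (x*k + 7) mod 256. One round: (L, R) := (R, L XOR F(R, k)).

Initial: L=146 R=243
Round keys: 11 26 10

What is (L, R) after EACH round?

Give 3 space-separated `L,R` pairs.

Answer: 243,234 234,56 56,221

Derivation:
Round 1 (k=11): L=243 R=234
Round 2 (k=26): L=234 R=56
Round 3 (k=10): L=56 R=221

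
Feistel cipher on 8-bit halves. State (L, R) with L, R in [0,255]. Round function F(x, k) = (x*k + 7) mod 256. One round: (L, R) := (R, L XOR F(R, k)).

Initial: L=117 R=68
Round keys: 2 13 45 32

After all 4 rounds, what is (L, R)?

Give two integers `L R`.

Round 1 (k=2): L=68 R=250
Round 2 (k=13): L=250 R=253
Round 3 (k=45): L=253 R=122
Round 4 (k=32): L=122 R=186

Answer: 122 186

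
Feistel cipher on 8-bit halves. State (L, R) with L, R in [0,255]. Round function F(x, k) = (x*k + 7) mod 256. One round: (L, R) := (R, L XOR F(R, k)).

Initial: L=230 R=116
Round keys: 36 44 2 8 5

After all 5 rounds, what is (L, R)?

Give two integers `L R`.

Round 1 (k=36): L=116 R=177
Round 2 (k=44): L=177 R=7
Round 3 (k=2): L=7 R=164
Round 4 (k=8): L=164 R=32
Round 5 (k=5): L=32 R=3

Answer: 32 3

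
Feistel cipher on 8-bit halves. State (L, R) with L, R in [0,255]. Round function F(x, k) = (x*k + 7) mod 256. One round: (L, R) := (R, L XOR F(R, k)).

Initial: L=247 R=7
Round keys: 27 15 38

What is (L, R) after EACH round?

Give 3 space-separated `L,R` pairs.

Answer: 7,51 51,3 3,74

Derivation:
Round 1 (k=27): L=7 R=51
Round 2 (k=15): L=51 R=3
Round 3 (k=38): L=3 R=74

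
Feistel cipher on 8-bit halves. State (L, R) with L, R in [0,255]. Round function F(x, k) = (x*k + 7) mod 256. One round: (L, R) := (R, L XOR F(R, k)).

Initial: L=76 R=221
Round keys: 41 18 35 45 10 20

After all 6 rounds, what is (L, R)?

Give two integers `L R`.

Round 1 (k=41): L=221 R=32
Round 2 (k=18): L=32 R=154
Round 3 (k=35): L=154 R=53
Round 4 (k=45): L=53 R=194
Round 5 (k=10): L=194 R=174
Round 6 (k=20): L=174 R=93

Answer: 174 93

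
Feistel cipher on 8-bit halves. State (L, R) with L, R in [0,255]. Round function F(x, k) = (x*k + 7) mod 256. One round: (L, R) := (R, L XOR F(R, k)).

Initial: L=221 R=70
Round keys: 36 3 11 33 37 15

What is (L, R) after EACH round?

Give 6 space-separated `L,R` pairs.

Round 1 (k=36): L=70 R=2
Round 2 (k=3): L=2 R=75
Round 3 (k=11): L=75 R=66
Round 4 (k=33): L=66 R=194
Round 5 (k=37): L=194 R=83
Round 6 (k=15): L=83 R=38

Answer: 70,2 2,75 75,66 66,194 194,83 83,38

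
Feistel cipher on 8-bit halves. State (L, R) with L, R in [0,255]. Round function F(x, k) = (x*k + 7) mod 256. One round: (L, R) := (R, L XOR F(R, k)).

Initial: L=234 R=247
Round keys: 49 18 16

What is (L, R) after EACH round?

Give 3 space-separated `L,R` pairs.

Answer: 247,164 164,120 120,35

Derivation:
Round 1 (k=49): L=247 R=164
Round 2 (k=18): L=164 R=120
Round 3 (k=16): L=120 R=35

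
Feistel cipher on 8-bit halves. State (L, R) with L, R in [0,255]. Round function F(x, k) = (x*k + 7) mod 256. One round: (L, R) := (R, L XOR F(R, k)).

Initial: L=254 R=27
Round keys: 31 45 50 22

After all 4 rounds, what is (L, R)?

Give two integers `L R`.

Answer: 201 7

Derivation:
Round 1 (k=31): L=27 R=178
Round 2 (k=45): L=178 R=74
Round 3 (k=50): L=74 R=201
Round 4 (k=22): L=201 R=7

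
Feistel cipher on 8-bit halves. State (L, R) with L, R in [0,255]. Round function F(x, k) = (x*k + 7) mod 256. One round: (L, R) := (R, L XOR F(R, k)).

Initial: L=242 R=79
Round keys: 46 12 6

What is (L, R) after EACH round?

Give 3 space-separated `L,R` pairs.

Round 1 (k=46): L=79 R=203
Round 2 (k=12): L=203 R=196
Round 3 (k=6): L=196 R=84

Answer: 79,203 203,196 196,84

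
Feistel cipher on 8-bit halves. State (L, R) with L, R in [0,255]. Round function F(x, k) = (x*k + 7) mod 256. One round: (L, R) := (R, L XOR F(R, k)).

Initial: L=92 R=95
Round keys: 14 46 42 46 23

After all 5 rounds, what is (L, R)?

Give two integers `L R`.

Answer: 153 24

Derivation:
Round 1 (k=14): L=95 R=101
Round 2 (k=46): L=101 R=114
Round 3 (k=42): L=114 R=222
Round 4 (k=46): L=222 R=153
Round 5 (k=23): L=153 R=24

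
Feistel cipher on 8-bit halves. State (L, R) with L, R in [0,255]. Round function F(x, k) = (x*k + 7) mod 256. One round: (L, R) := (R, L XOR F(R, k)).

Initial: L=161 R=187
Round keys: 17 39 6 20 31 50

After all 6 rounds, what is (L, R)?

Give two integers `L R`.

Answer: 13 41

Derivation:
Round 1 (k=17): L=187 R=211
Round 2 (k=39): L=211 R=151
Round 3 (k=6): L=151 R=66
Round 4 (k=20): L=66 R=184
Round 5 (k=31): L=184 R=13
Round 6 (k=50): L=13 R=41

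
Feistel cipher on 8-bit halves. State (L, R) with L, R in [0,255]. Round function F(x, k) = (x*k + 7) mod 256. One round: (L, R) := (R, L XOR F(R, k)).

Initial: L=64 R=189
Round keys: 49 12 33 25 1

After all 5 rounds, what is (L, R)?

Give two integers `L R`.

Answer: 46 80

Derivation:
Round 1 (k=49): L=189 R=116
Round 2 (k=12): L=116 R=202
Round 3 (k=33): L=202 R=101
Round 4 (k=25): L=101 R=46
Round 5 (k=1): L=46 R=80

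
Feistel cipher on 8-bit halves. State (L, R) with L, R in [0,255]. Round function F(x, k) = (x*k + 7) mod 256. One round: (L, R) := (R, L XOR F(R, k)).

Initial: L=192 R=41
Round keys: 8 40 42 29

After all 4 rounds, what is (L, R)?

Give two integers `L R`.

Answer: 236 181

Derivation:
Round 1 (k=8): L=41 R=143
Round 2 (k=40): L=143 R=118
Round 3 (k=42): L=118 R=236
Round 4 (k=29): L=236 R=181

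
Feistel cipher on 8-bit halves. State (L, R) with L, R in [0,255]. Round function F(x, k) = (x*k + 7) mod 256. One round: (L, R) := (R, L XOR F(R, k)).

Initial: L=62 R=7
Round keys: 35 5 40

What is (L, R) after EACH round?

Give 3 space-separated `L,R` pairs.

Round 1 (k=35): L=7 R=194
Round 2 (k=5): L=194 R=214
Round 3 (k=40): L=214 R=181

Answer: 7,194 194,214 214,181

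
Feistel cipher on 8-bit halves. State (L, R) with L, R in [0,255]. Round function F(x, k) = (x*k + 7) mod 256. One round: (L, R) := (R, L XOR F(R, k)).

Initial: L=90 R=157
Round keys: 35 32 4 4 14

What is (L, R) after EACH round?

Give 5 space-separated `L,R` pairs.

Answer: 157,36 36,26 26,75 75,41 41,14

Derivation:
Round 1 (k=35): L=157 R=36
Round 2 (k=32): L=36 R=26
Round 3 (k=4): L=26 R=75
Round 4 (k=4): L=75 R=41
Round 5 (k=14): L=41 R=14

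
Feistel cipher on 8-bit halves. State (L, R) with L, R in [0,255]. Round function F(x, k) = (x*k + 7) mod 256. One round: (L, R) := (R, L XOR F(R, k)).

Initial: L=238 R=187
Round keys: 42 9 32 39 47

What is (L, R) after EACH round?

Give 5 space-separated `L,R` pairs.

Round 1 (k=42): L=187 R=91
Round 2 (k=9): L=91 R=129
Round 3 (k=32): L=129 R=124
Round 4 (k=39): L=124 R=106
Round 5 (k=47): L=106 R=1

Answer: 187,91 91,129 129,124 124,106 106,1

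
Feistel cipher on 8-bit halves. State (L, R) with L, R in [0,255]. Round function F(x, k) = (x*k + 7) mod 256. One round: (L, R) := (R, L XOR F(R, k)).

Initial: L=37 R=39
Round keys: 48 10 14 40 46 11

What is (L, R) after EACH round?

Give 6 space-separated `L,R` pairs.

Answer: 39,114 114,92 92,125 125,211 211,140 140,216

Derivation:
Round 1 (k=48): L=39 R=114
Round 2 (k=10): L=114 R=92
Round 3 (k=14): L=92 R=125
Round 4 (k=40): L=125 R=211
Round 5 (k=46): L=211 R=140
Round 6 (k=11): L=140 R=216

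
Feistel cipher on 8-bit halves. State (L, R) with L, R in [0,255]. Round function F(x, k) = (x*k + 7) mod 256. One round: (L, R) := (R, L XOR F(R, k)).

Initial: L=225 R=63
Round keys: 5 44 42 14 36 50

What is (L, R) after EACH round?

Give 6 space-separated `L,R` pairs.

Answer: 63,163 163,52 52,44 44,91 91,255 255,142

Derivation:
Round 1 (k=5): L=63 R=163
Round 2 (k=44): L=163 R=52
Round 3 (k=42): L=52 R=44
Round 4 (k=14): L=44 R=91
Round 5 (k=36): L=91 R=255
Round 6 (k=50): L=255 R=142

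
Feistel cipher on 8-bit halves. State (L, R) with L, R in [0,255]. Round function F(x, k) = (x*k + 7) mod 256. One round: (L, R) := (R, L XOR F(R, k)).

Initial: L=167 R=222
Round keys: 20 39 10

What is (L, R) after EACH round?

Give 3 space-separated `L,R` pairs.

Round 1 (k=20): L=222 R=248
Round 2 (k=39): L=248 R=17
Round 3 (k=10): L=17 R=73

Answer: 222,248 248,17 17,73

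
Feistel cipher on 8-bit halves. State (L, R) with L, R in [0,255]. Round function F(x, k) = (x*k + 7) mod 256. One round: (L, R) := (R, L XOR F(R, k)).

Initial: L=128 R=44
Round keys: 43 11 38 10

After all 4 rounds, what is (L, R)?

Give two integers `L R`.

Round 1 (k=43): L=44 R=235
Round 2 (k=11): L=235 R=12
Round 3 (k=38): L=12 R=36
Round 4 (k=10): L=36 R=99

Answer: 36 99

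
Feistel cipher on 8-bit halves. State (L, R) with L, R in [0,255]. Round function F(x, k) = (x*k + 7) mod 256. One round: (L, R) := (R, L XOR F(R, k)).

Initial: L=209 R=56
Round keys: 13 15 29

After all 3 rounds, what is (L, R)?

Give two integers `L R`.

Answer: 225 138

Derivation:
Round 1 (k=13): L=56 R=14
Round 2 (k=15): L=14 R=225
Round 3 (k=29): L=225 R=138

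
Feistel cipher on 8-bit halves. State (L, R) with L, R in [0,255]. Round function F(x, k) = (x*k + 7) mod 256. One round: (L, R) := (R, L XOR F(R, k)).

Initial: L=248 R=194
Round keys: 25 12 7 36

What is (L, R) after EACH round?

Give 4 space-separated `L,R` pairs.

Answer: 194,1 1,209 209,191 191,50

Derivation:
Round 1 (k=25): L=194 R=1
Round 2 (k=12): L=1 R=209
Round 3 (k=7): L=209 R=191
Round 4 (k=36): L=191 R=50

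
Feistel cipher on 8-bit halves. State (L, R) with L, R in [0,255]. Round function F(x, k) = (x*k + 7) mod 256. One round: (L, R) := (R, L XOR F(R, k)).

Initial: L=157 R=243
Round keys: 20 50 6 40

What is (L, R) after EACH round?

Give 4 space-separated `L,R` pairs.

Round 1 (k=20): L=243 R=158
Round 2 (k=50): L=158 R=16
Round 3 (k=6): L=16 R=249
Round 4 (k=40): L=249 R=255

Answer: 243,158 158,16 16,249 249,255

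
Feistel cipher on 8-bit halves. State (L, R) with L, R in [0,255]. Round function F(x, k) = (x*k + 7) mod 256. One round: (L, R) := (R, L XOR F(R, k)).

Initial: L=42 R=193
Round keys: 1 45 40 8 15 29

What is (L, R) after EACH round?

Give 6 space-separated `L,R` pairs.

Round 1 (k=1): L=193 R=226
Round 2 (k=45): L=226 R=0
Round 3 (k=40): L=0 R=229
Round 4 (k=8): L=229 R=47
Round 5 (k=15): L=47 R=45
Round 6 (k=29): L=45 R=15

Answer: 193,226 226,0 0,229 229,47 47,45 45,15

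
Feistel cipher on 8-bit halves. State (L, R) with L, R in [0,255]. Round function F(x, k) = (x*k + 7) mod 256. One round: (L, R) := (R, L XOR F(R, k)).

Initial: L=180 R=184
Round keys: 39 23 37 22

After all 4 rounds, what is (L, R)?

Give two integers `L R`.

Round 1 (k=39): L=184 R=187
Round 2 (k=23): L=187 R=108
Round 3 (k=37): L=108 R=24
Round 4 (k=22): L=24 R=123

Answer: 24 123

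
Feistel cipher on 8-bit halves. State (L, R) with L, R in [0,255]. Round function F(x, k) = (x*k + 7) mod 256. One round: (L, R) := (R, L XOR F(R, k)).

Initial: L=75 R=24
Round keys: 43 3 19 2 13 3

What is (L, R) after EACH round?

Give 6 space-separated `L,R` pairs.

Answer: 24,68 68,203 203,92 92,116 116,183 183,88

Derivation:
Round 1 (k=43): L=24 R=68
Round 2 (k=3): L=68 R=203
Round 3 (k=19): L=203 R=92
Round 4 (k=2): L=92 R=116
Round 5 (k=13): L=116 R=183
Round 6 (k=3): L=183 R=88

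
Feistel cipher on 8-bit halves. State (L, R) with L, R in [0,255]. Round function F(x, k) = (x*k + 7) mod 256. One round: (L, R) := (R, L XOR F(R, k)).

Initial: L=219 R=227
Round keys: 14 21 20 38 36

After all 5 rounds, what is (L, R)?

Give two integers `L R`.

Answer: 159 198

Derivation:
Round 1 (k=14): L=227 R=170
Round 2 (k=21): L=170 R=26
Round 3 (k=20): L=26 R=165
Round 4 (k=38): L=165 R=159
Round 5 (k=36): L=159 R=198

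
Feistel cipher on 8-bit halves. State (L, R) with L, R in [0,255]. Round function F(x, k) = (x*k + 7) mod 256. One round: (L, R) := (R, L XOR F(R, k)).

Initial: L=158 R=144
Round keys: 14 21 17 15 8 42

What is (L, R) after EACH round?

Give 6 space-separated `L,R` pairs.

Round 1 (k=14): L=144 R=121
Round 2 (k=21): L=121 R=100
Round 3 (k=17): L=100 R=210
Round 4 (k=15): L=210 R=49
Round 5 (k=8): L=49 R=93
Round 6 (k=42): L=93 R=120

Answer: 144,121 121,100 100,210 210,49 49,93 93,120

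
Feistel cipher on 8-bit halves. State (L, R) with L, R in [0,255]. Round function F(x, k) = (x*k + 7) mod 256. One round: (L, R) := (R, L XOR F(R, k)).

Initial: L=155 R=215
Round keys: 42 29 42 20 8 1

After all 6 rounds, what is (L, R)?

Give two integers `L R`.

Round 1 (k=42): L=215 R=214
Round 2 (k=29): L=214 R=146
Round 3 (k=42): L=146 R=45
Round 4 (k=20): L=45 R=25
Round 5 (k=8): L=25 R=226
Round 6 (k=1): L=226 R=240

Answer: 226 240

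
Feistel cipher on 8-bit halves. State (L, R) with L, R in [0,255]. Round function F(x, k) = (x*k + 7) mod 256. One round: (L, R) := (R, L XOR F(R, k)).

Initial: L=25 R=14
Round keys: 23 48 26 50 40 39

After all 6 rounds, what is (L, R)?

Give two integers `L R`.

Round 1 (k=23): L=14 R=80
Round 2 (k=48): L=80 R=9
Round 3 (k=26): L=9 R=161
Round 4 (k=50): L=161 R=112
Round 5 (k=40): L=112 R=38
Round 6 (k=39): L=38 R=161

Answer: 38 161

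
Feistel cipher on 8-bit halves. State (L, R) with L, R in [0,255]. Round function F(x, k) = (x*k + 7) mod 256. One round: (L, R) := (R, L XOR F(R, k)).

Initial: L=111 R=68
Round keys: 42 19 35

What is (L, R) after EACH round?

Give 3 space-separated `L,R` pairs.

Answer: 68,64 64,131 131,176

Derivation:
Round 1 (k=42): L=68 R=64
Round 2 (k=19): L=64 R=131
Round 3 (k=35): L=131 R=176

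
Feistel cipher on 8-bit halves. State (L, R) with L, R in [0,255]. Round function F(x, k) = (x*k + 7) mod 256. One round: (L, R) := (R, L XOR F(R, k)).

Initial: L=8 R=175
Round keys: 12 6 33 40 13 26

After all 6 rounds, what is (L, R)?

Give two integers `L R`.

Answer: 90 138

Derivation:
Round 1 (k=12): L=175 R=51
Round 2 (k=6): L=51 R=150
Round 3 (k=33): L=150 R=110
Round 4 (k=40): L=110 R=161
Round 5 (k=13): L=161 R=90
Round 6 (k=26): L=90 R=138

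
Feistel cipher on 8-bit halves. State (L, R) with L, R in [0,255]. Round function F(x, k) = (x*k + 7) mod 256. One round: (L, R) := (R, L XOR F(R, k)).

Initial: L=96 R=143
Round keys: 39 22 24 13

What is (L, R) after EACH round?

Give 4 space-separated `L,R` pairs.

Round 1 (k=39): L=143 R=176
Round 2 (k=22): L=176 R=168
Round 3 (k=24): L=168 R=119
Round 4 (k=13): L=119 R=186

Answer: 143,176 176,168 168,119 119,186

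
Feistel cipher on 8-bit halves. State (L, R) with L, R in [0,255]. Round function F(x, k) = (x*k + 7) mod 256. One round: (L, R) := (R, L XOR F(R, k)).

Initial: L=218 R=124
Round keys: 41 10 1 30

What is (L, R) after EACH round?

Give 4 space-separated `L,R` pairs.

Round 1 (k=41): L=124 R=57
Round 2 (k=10): L=57 R=61
Round 3 (k=1): L=61 R=125
Round 4 (k=30): L=125 R=144

Answer: 124,57 57,61 61,125 125,144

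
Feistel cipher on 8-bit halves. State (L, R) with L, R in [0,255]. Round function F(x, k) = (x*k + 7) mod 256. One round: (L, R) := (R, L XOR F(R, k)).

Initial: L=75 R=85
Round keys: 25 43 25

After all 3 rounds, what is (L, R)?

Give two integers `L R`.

Answer: 105 87

Derivation:
Round 1 (k=25): L=85 R=31
Round 2 (k=43): L=31 R=105
Round 3 (k=25): L=105 R=87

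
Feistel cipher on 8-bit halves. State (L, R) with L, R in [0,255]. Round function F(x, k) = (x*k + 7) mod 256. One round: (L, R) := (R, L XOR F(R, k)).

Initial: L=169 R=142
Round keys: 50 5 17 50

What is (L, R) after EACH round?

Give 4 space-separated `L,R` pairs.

Round 1 (k=50): L=142 R=106
Round 2 (k=5): L=106 R=151
Round 3 (k=17): L=151 R=100
Round 4 (k=50): L=100 R=24

Answer: 142,106 106,151 151,100 100,24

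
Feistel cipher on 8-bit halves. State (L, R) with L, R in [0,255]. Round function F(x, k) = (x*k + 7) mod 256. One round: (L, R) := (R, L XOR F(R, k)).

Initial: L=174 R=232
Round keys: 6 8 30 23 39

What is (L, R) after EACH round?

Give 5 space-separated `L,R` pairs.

Round 1 (k=6): L=232 R=217
Round 2 (k=8): L=217 R=39
Round 3 (k=30): L=39 R=64
Round 4 (k=23): L=64 R=224
Round 5 (k=39): L=224 R=103

Answer: 232,217 217,39 39,64 64,224 224,103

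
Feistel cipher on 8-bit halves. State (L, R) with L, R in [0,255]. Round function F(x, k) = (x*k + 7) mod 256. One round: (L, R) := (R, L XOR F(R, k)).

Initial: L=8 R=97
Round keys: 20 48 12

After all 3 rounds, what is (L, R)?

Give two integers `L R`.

Answer: 246 28

Derivation:
Round 1 (k=20): L=97 R=147
Round 2 (k=48): L=147 R=246
Round 3 (k=12): L=246 R=28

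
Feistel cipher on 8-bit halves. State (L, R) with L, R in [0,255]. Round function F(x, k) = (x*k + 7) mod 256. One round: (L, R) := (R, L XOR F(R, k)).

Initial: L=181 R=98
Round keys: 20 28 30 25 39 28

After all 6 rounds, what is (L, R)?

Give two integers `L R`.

Round 1 (k=20): L=98 R=26
Round 2 (k=28): L=26 R=189
Round 3 (k=30): L=189 R=55
Round 4 (k=25): L=55 R=219
Round 5 (k=39): L=219 R=83
Round 6 (k=28): L=83 R=192

Answer: 83 192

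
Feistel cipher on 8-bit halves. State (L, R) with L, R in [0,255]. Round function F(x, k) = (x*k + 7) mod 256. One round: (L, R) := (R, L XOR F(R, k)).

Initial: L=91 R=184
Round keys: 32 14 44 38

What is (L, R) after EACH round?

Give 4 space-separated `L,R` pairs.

Answer: 184,92 92,183 183,39 39,102

Derivation:
Round 1 (k=32): L=184 R=92
Round 2 (k=14): L=92 R=183
Round 3 (k=44): L=183 R=39
Round 4 (k=38): L=39 R=102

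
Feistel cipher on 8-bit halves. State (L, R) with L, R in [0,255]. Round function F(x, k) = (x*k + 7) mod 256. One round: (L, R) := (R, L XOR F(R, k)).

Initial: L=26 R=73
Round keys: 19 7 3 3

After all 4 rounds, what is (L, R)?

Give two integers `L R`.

Answer: 161 124

Derivation:
Round 1 (k=19): L=73 R=104
Round 2 (k=7): L=104 R=150
Round 3 (k=3): L=150 R=161
Round 4 (k=3): L=161 R=124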